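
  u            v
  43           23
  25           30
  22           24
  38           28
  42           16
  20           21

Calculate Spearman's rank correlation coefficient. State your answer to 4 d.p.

-0.1429

Rank u: 6, 3, 2, 4, 5, 1
Rank v: 3, 6, 4, 5, 1, 2
d = rank(u) − rank(v): 3, -3, -2, -1, 4, -1; Σd² = 40
ρ = 1 − 6Σd² / [n(n²−1)] = 1 − 6×40 / (6×35) = 1 − 240/210 ≈ -0.1429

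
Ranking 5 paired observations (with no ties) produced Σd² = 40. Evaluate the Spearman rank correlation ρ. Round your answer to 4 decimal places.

-1.0000

ρ = 1 − 6Σd² / [n(n²−1)] = 1 − 6×40 / (5×24)
  = 1 − 240/120 = 1 − 2.00000 ≈ -1.0000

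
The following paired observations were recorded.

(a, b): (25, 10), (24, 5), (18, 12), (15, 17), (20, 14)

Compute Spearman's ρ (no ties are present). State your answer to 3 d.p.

Rank a: 5, 4, 2, 1, 3
Rank b: 2, 1, 3, 5, 4
d = rank(a) − rank(b): 3, 3, -1, -4, -1; Σd² = 36
ρ = 1 − 6Σd² / [n(n²−1)] = 1 − 6×36 / (5×24) = 1 − 216/120 ≈ -0.800

-0.800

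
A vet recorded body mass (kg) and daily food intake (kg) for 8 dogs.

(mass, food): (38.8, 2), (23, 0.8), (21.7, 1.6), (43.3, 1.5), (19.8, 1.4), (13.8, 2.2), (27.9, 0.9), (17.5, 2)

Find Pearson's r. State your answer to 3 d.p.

-0.138

n = 8, Σx = 205.8, Σy = 12.4, Σx² = 6047.36, Σy² = 21.06, Σxy = 313.86
nΣxy − ΣxΣy = 2510.88 − 2551.92 = -41.04
nΣx² − (Σx)² = 48378.88 − 42353.64 = 6025.24; nΣy² − (Σy)² = 168.48 − 153.76 = 14.72
r = -41.04 / √(6025.24 × 14.72) = -41.04 / 297.8112 ≈ -0.138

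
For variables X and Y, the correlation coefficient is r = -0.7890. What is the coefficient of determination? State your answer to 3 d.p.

r² = (-0.7890)² = 0.623

0.623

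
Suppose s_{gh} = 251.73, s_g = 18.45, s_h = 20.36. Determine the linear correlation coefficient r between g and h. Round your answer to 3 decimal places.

r = Cov(g,h) / (s_g · s_h) = 251.73 / (18.45 × 20.36)
  = 251.73 / 375.6420 ≈ 0.670

0.670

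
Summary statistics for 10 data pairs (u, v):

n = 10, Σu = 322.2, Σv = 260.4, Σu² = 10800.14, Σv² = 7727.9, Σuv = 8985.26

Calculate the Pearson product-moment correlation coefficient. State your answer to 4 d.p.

r = (nΣuv − ΣuΣv) / √[(nΣu² − (Σu)²)(nΣv² − (Σv)²)]
Numerator: 10×8985.26 − 322.2×260.4 = 5951.72
Denominator: √[(108001.4 − 103812.84)(77279 − 67808.16)] = √[4188.56 × 9470.84] = 6298.3475
r = 5951.72 / 6298.3475 ≈ 0.9450

0.9450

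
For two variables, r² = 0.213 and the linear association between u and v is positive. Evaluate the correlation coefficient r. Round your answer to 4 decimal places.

0.4615

|r| = √0.213 = 0.4615
The association is positive, so r = 0.4615.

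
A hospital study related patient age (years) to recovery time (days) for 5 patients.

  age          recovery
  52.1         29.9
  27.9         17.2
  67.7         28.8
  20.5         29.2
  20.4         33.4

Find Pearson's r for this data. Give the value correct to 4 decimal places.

n = 5, Σx = 188.6, Σy = 138.5, Σx² = 8912.52, Σy² = 3987.49, Σxy = 5267.39
nΣxy − ΣxΣy = 26336.95 − 26121.1 = 215.85
nΣx² − (Σx)² = 44562.6 − 35569.96 = 8992.64; nΣy² − (Σy)² = 19937.45 − 19182.25 = 755.2
r = 215.85 / √(8992.64 × 755.2) = 215.85 / 2606.0011 ≈ 0.0828

0.0828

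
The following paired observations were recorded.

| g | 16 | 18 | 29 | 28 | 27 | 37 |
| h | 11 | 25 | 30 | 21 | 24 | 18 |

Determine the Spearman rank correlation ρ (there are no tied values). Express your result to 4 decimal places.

0.2000

Rank g: 1, 2, 5, 4, 3, 6
Rank h: 1, 5, 6, 3, 4, 2
d = rank(g) − rank(h): 0, -3, -1, 1, -1, 4; Σd² = 28
ρ = 1 − 6Σd² / [n(n²−1)] = 1 − 6×28 / (6×35) = 1 − 168/210 ≈ 0.2000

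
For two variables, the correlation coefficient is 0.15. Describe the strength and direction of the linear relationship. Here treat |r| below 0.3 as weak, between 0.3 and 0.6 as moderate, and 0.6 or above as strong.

r = 0.15 > 0 so the relationship is positive.
|r| = 0.15, which falls in the weak range.

weak positive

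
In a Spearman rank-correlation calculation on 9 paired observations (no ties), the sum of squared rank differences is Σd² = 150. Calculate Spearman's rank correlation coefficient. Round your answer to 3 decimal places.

-0.250

ρ = 1 − 6Σd² / [n(n²−1)] = 1 − 6×150 / (9×80)
  = 1 − 900/720 = 1 − 1.2500 ≈ -0.250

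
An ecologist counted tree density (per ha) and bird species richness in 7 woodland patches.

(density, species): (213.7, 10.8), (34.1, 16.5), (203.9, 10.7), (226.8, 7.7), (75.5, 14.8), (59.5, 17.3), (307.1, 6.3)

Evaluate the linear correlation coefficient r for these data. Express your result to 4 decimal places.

-0.9722

n = 7, Σx = 1120.6, Σy = 84.1, Σx² = 243394.86, Σy² = 1120.69, Σxy = 10880.18
nΣxy − ΣxΣy = 76161.26 − 94242.46 = -18081.2
nΣx² − (Σx)² = 1703764.02 − 1255744.36 = 448019.66; nΣy² − (Σy)² = 7844.83 − 7072.81 = 772.02
r = -18081.2 / √(448019.66 × 772.02) = -18081.2 / 18597.8530 ≈ -0.9722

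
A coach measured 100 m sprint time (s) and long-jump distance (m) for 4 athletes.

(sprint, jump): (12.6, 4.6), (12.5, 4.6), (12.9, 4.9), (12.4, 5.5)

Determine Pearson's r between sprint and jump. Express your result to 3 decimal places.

n = 4, Σx = 50.4, Σy = 19.6, Σx² = 635.18, Σy² = 96.58, Σxy = 246.87
nΣxy − ΣxΣy = 987.48 − 987.84 = -0.36
nΣx² − (Σx)² = 2540.72 − 2540.16 = 0.56; nΣy² − (Σy)² = 386.32 − 384.16 = 2.16
r = -0.36 / √(0.56 × 2.16) = -0.36 / 1.0998 ≈ -0.327

-0.327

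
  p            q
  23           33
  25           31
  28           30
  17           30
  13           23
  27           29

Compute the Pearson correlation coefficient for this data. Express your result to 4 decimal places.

0.6422

n = 6, Σp = 133, Σq = 176, Σp² = 3125, Σq² = 5220, Σpq = 3966
nΣpq − ΣpΣq = 23796 − 23408 = 388
nΣp² − (Σp)² = 18750 − 17689 = 1061; nΣq² − (Σq)² = 31320 − 30976 = 344
r = 388 / √(1061 × 344) = 388 / 604.1391 ≈ 0.6422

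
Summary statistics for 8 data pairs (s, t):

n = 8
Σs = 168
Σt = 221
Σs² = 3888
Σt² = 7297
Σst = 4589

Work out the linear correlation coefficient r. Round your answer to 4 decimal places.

-0.0794

r = (nΣst − ΣsΣt) / √[(nΣs² − (Σs)²)(nΣt² − (Σt)²)]
Numerator: 8×4589 − 168×221 = -416
Denominator: √[(31104 − 28224)(58376 − 48841)] = √[2880 × 9535] = 5240.3053
r = -416 / 5240.3053 ≈ -0.0794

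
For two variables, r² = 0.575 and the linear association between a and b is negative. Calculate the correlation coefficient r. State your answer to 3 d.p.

|r| = √0.575 = 0.758
The association is negative, so r = −0.758.

-0.758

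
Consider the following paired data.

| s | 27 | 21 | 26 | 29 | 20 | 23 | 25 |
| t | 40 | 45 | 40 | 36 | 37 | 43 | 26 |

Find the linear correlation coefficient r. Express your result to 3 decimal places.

-0.284

n = 7, Σs = 171, Σt = 267, Σs² = 4241, Σt² = 10415, Σst = 6488
nΣst − ΣsΣt = 45416 − 45657 = -241
nΣs² − (Σs)² = 29687 − 29241 = 446; nΣt² − (Σt)² = 72905 − 71289 = 1616
r = -241 / √(446 × 1616) = -241 / 848.9617 ≈ -0.284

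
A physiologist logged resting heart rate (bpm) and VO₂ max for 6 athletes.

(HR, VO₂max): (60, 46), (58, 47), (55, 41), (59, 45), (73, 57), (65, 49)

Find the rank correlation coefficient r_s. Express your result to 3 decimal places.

0.829

Rank HR: 4, 2, 1, 3, 6, 5
Rank VO₂max: 3, 4, 1, 2, 6, 5
d = rank(HR) − rank(VO₂max): 1, -2, 0, 1, 0, 0; Σd² = 6
ρ = 1 − 6Σd² / [n(n²−1)] = 1 − 6×6 / (6×35) = 1 − 36/210 ≈ 0.829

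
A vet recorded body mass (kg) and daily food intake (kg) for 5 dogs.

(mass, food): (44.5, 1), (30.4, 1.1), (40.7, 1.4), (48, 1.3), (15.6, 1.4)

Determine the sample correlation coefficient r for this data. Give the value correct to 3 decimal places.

-0.320

n = 5, Σx = 179.2, Σy = 6.2, Σx² = 7108.26, Σy² = 7.82, Σxy = 219.16
nΣxy − ΣxΣy = 1095.8 − 1111.04 = -15.24
nΣx² − (Σx)² = 35541.3 − 32112.64 = 3428.66; nΣy² − (Σy)² = 39.1 − 38.44 = 0.66
r = -15.24 / √(3428.66 × 0.66) = -15.24 / 47.5701 ≈ -0.320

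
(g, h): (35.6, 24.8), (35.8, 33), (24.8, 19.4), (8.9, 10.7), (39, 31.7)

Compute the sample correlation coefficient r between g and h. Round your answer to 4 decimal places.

n = 5, Σg = 144.1, Σh = 119.6, Σg² = 4764.25, Σh² = 3199.78, Σgh = 3876.93
nΣgh − ΣgΣh = 19384.65 − 17234.36 = 2150.29
nΣg² − (Σg)² = 23821.25 − 20764.81 = 3056.44; nΣh² − (Σh)² = 15998.9 − 14304.16 = 1694.74
r = 2150.29 / √(3056.44 × 1694.74) = 2150.29 / 2275.9330 ≈ 0.9448

0.9448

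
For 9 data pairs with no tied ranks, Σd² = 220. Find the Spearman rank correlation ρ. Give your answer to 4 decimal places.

ρ = 1 − 6Σd² / [n(n²−1)] = 1 − 6×220 / (9×80)
  = 1 − 1320/720 = 1 − 1.83333 ≈ -0.8333

-0.8333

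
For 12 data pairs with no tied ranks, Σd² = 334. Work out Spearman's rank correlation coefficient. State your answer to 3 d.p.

-0.168

ρ = 1 − 6Σd² / [n(n²−1)] = 1 − 6×334 / (12×143)
  = 1 − 2004/1716 = 1 − 1.1678 ≈ -0.168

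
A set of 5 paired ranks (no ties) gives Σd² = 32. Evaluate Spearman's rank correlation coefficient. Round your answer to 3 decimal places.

-0.600

ρ = 1 − 6Σd² / [n(n²−1)] = 1 − 6×32 / (5×24)
  = 1 − 192/120 = 1 − 1.6000 ≈ -0.600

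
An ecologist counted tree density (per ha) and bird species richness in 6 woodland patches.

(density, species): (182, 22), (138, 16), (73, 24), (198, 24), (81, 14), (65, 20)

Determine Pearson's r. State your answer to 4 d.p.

0.3356

n = 6, Σx = 737, Σy = 120, Σx² = 107487, Σy² = 2488, Σxy = 15150
nΣxy − ΣxΣy = 90900 − 88440 = 2460
nΣx² − (Σx)² = 644922 − 543169 = 101753; nΣy² − (Σy)² = 14928 − 14400 = 528
r = 2460 / √(101753 × 528) = 2460 / 7329.7738 ≈ 0.3356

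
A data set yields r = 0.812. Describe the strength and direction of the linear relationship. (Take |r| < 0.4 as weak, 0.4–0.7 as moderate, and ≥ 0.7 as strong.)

r = 0.812 > 0 so the relationship is positive.
|r| = 0.812, which falls in the strong range.

strong positive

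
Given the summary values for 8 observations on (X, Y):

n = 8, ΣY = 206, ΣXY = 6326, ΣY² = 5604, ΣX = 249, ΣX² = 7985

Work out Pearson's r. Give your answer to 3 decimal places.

-0.323

r = (nΣXY − ΣXΣY) / √[(nΣX² − (ΣX)²)(nΣY² − (ΣY)²)]
Numerator: 8×6326 − 249×206 = -686
Denominator: √[(63880 − 62001)(44832 − 42436)] = √[1879 × 2396] = 2121.8115
r = -686 / 2121.8115 ≈ -0.323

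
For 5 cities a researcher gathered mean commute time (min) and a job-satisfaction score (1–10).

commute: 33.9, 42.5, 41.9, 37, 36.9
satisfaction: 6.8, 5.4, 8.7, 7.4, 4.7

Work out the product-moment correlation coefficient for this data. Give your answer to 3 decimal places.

n = 5, Σx = 192.2, Σy = 33, Σx² = 7441.68, Σy² = 227.94, Σxy = 1271.78
nΣxy − ΣxΣy = 6358.9 − 6342.6 = 16.3
nΣx² − (Σx)² = 37208.4 − 36940.84 = 267.56; nΣy² − (Σy)² = 1139.7 − 1089 = 50.7
r = 16.3 / √(267.56 × 50.7) = 16.3 / 116.4701 ≈ 0.140

0.140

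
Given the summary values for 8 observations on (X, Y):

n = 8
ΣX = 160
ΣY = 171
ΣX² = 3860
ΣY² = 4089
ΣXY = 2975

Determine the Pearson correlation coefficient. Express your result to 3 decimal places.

r = (nΣXY − ΣXΣY) / √[(nΣX² − (ΣX)²)(nΣY² − (ΣY)²)]
Numerator: 8×2975 − 160×171 = -3560
Denominator: √[(30880 − 25600)(32712 − 29241)] = √[5280 × 3471] = 4280.9905
r = -3560 / 4280.9905 ≈ -0.832

-0.832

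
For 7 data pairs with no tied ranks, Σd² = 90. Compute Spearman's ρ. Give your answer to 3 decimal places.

-0.607

ρ = 1 − 6Σd² / [n(n²−1)] = 1 − 6×90 / (7×48)
  = 1 − 540/336 = 1 − 1.6071 ≈ -0.607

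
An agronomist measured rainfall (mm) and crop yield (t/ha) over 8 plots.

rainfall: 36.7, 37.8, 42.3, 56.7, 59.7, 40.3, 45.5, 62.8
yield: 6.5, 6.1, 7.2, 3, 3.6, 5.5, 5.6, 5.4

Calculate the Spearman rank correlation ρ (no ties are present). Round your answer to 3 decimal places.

Rank rainfall: 1, 2, 4, 6, 7, 3, 5, 8
Rank yield: 7, 6, 8, 1, 2, 4, 5, 3
d = rank(rainfall) − rank(yield): -6, -4, -4, 5, 5, -1, 0, 5; Σd² = 144
ρ = 1 − 6Σd² / [n(n²−1)] = 1 − 6×144 / (8×63) = 1 − 864/504 ≈ -0.714

-0.714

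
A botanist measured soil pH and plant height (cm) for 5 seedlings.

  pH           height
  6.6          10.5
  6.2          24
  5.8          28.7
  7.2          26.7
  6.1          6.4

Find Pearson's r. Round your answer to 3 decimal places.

0.066

n = 5, Σx = 31.9, Σy = 96.3, Σx² = 204.69, Σy² = 2263.79, Σxy = 615.84
nΣxy − ΣxΣy = 3079.2 − 3071.97 = 7.23
nΣx² − (Σx)² = 1023.45 − 1017.61 = 5.84; nΣy² − (Σy)² = 11318.95 − 9273.69 = 2045.26
r = 7.23 / √(5.84 × 2045.26) = 7.23 / 109.2901 ≈ 0.066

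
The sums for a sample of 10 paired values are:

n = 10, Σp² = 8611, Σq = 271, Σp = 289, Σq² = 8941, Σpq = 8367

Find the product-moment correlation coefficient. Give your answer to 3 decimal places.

r = (nΣpq − ΣpΣq) / √[(nΣp² − (Σp)²)(nΣq² − (Σq)²)]
Numerator: 10×8367 − 289×271 = 5351
Denominator: √[(86110 − 83521)(89410 − 73441)] = √[2589 × 15969] = 6429.9099
r = 5351 / 6429.9099 ≈ 0.832

0.832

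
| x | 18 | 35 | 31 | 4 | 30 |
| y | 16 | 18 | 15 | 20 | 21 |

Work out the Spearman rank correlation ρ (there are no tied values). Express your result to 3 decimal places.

Rank x: 2, 5, 4, 1, 3
Rank y: 2, 3, 1, 4, 5
d = rank(x) − rank(y): 0, 2, 3, -3, -2; Σd² = 26
ρ = 1 − 6Σd² / [n(n²−1)] = 1 − 6×26 / (5×24) = 1 − 156/120 ≈ -0.300

-0.300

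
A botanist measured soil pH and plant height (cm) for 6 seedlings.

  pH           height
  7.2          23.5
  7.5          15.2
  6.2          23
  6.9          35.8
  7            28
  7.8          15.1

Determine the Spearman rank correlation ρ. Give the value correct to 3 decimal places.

Rank pH: 4, 5, 1, 2, 3, 6
Rank height: 4, 2, 3, 6, 5, 1
d = rank(pH) − rank(height): 0, 3, -2, -4, -2, 5; Σd² = 58
ρ = 1 − 6Σd² / [n(n²−1)] = 1 − 6×58 / (6×35) = 1 − 348/210 ≈ -0.657

-0.657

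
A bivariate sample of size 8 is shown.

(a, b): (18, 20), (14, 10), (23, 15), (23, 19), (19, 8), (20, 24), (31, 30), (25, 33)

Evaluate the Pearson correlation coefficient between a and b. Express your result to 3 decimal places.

n = 8, Σa = 173, Σb = 159, Σa² = 3925, Σb² = 3715, Σab = 3669
nΣab − ΣaΣb = 29352 − 27507 = 1845
nΣa² − (Σa)² = 31400 − 29929 = 1471; nΣb² − (Σb)² = 29720 − 25281 = 4439
r = 1845 / √(1471 × 4439) = 1845 / 2555.3413 ≈ 0.722

0.722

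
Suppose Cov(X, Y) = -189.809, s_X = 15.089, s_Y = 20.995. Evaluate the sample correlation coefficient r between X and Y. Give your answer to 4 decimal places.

-0.5992

r = Cov(X,Y) / (s_X · s_Y) = -189.809 / (15.089 × 20.995)
  = -189.809 / 316.7936 ≈ -0.5992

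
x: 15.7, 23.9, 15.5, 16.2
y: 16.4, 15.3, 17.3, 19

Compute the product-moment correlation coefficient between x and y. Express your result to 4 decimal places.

n = 4, Σx = 71.3, Σy = 68, Σx² = 1320.39, Σy² = 1163.34, Σxy = 1199.1
nΣxy − ΣxΣy = 4796.4 − 4848.4 = -52
nΣx² − (Σx)² = 5281.56 − 5083.69 = 197.87; nΣy² − (Σy)² = 4653.36 − 4624 = 29.36
r = -52 / √(197.87 × 29.36) = -52 / 76.2198 ≈ -0.6822

-0.6822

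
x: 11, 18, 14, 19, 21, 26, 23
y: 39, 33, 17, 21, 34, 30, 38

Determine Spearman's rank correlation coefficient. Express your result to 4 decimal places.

Rank x: 1, 3, 2, 4, 5, 7, 6
Rank y: 7, 4, 1, 2, 5, 3, 6
d = rank(x) − rank(y): -6, -1, 1, 2, 0, 4, 0; Σd² = 58
ρ = 1 − 6Σd² / [n(n²−1)] = 1 − 6×58 / (7×48) = 1 − 348/336 ≈ -0.0357

-0.0357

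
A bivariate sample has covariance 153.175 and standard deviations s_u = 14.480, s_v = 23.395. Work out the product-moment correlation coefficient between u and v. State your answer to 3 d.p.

0.452

r = Cov(u,v) / (s_u · s_v) = 153.175 / (14.480 × 23.395)
  = 153.175 / 338.7596 ≈ 0.452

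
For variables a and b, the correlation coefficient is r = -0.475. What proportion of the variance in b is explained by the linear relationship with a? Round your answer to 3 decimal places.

r² = (-0.475)² = 0.226

0.226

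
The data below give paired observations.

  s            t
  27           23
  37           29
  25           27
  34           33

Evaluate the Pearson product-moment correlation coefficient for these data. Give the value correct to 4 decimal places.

n = 4, Σs = 123, Σt = 112, Σs² = 3879, Σt² = 3188, Σst = 3491
nΣst − ΣsΣt = 13964 − 13776 = 188
nΣs² − (Σs)² = 15516 − 15129 = 387; nΣt² − (Σt)² = 12752 − 12544 = 208
r = 188 / √(387 × 208) = 188 / 283.7182 ≈ 0.6626

0.6626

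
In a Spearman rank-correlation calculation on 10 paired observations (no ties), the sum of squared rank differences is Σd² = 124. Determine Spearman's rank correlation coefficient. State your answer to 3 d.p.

ρ = 1 − 6Σd² / [n(n²−1)] = 1 − 6×124 / (10×99)
  = 1 − 744/990 = 1 − 0.7515 ≈ 0.248

0.248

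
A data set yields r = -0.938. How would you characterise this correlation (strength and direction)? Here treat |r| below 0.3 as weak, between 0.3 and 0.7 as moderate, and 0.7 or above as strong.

r = -0.938 < 0 so the relationship is negative.
|r| = 0.938, which falls in the strong range.

strong negative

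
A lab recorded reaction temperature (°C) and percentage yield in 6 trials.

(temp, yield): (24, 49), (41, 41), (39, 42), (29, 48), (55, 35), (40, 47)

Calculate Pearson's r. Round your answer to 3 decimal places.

n = 6, Σx = 228, Σy = 262, Σx² = 9244, Σy² = 11584, Σxy = 9692
nΣxy − ΣxΣy = 58152 − 59736 = -1584
nΣx² − (Σx)² = 55464 − 51984 = 3480; nΣy² − (Σy)² = 69504 − 68644 = 860
r = -1584 / √(3480 × 860) = -1584 / 1729.9711 ≈ -0.916

-0.916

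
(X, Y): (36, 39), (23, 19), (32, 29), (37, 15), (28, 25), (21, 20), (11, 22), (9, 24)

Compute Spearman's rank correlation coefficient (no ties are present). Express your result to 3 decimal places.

Rank X: 7, 4, 6, 8, 5, 3, 2, 1
Rank Y: 8, 2, 7, 1, 6, 3, 4, 5
d = rank(X) − rank(Y): -1, 2, -1, 7, -1, 0, -2, -4; Σd² = 76
ρ = 1 − 6Σd² / [n(n²−1)] = 1 − 6×76 / (8×63) = 1 − 456/504 ≈ 0.095

0.095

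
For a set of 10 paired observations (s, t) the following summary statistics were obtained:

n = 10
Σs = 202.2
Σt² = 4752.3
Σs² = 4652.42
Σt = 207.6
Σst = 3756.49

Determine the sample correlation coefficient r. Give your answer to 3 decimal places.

-0.883

r = (nΣst − ΣsΣt) / √[(nΣs² − (Σs)²)(nΣt² − (Σt)²)]
Numerator: 10×3756.49 − 202.2×207.6 = -4411.82
Denominator: √[(46524.2 − 40884.84)(47523 − 43097.76)] = √[5639.36 × 4425.24] = 4995.5502
r = -4411.82 / 4995.5502 ≈ -0.883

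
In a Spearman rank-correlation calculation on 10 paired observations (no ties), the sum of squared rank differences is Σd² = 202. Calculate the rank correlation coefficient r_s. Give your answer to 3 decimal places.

-0.224

ρ = 1 − 6Σd² / [n(n²−1)] = 1 − 6×202 / (10×99)
  = 1 − 1212/990 = 1 − 1.2242 ≈ -0.224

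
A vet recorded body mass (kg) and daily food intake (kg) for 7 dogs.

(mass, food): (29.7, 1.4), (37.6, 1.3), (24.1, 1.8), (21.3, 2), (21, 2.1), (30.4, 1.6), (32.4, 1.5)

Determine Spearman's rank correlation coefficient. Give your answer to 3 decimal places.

-0.893

Rank mass: 4, 7, 3, 2, 1, 5, 6
Rank food: 2, 1, 5, 6, 7, 4, 3
d = rank(mass) − rank(food): 2, 6, -2, -4, -6, 1, 3; Σd² = 106
ρ = 1 − 6Σd² / [n(n²−1)] = 1 − 6×106 / (7×48) = 1 − 636/336 ≈ -0.893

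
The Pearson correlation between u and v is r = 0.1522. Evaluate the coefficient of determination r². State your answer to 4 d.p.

r² = (0.1522)² = 0.0232

0.0232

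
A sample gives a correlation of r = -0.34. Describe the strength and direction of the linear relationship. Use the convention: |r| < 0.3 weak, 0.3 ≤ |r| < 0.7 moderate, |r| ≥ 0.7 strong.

r = -0.34 < 0 so the relationship is negative.
|r| = 0.34, which falls in the moderate range.

moderate negative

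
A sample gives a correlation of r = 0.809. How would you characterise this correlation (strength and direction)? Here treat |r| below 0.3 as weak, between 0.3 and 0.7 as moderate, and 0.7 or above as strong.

strong positive

r = 0.809 > 0 so the relationship is positive.
|r| = 0.809, which falls in the strong range.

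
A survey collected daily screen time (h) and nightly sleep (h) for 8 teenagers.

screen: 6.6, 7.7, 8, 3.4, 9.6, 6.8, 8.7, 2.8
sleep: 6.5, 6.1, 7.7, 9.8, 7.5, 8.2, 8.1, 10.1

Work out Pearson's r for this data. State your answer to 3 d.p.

n = 8, Σx = 53.6, Σy = 64, Σx² = 400.34, Σy² = 525.9, Σxy = 411.3
nΣxy − ΣxΣy = 3290.4 − 3430.4 = -140
nΣx² − (Σx)² = 3202.72 − 2872.96 = 329.76; nΣy² − (Σy)² = 4207.2 − 4096 = 111.2
r = -140 / √(329.76 × 111.2) = -140 / 191.4923 ≈ -0.731

-0.731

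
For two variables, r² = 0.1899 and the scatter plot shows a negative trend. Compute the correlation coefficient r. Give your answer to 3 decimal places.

-0.436

|r| = √0.1899 = 0.436
The association is negative, so r = −0.436.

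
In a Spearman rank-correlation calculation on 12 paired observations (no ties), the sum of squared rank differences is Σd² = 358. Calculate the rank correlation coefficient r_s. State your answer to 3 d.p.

-0.252

ρ = 1 − 6Σd² / [n(n²−1)] = 1 − 6×358 / (12×143)
  = 1 − 2148/1716 = 1 − 1.2517 ≈ -0.252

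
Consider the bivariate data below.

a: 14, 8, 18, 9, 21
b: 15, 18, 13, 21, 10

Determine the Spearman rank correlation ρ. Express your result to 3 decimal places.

Rank a: 3, 1, 4, 2, 5
Rank b: 3, 4, 2, 5, 1
d = rank(a) − rank(b): 0, -3, 2, -3, 4; Σd² = 38
ρ = 1 − 6Σd² / [n(n²−1)] = 1 − 6×38 / (5×24) = 1 − 228/120 ≈ -0.900

-0.900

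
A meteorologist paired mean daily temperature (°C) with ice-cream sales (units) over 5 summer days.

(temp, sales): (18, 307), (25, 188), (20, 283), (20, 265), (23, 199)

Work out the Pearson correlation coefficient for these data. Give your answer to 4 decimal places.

n = 5, Σx = 106, Σy = 1242, Σx² = 2278, Σy² = 319508, Σxy = 25763
nΣxy − ΣxΣy = 128815 − 131652 = -2837
nΣx² − (Σx)² = 11390 − 11236 = 154; nΣy² − (Σy)² = 1597540 − 1542564 = 54976
r = -2837 / √(154 × 54976) = -2837 / 2909.6914 ≈ -0.9750

-0.9750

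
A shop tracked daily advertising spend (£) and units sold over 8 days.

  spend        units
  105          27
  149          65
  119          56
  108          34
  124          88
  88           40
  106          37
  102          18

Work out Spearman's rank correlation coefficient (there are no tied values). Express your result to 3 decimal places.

Rank spend: 3, 8, 6, 5, 7, 1, 4, 2
Rank units: 2, 7, 6, 3, 8, 5, 4, 1
d = rank(spend) − rank(units): 1, 1, 0, 2, -1, -4, 0, 1; Σd² = 24
ρ = 1 − 6Σd² / [n(n²−1)] = 1 − 6×24 / (8×63) = 1 − 144/504 ≈ 0.714

0.714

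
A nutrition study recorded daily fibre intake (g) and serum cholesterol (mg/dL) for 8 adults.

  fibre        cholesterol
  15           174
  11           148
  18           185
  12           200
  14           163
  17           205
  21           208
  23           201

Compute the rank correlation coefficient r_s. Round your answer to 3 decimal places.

Rank fibre: 4, 1, 6, 2, 3, 5, 7, 8
Rank cholesterol: 3, 1, 4, 5, 2, 7, 8, 6
d = rank(fibre) − rank(cholesterol): 1, 0, 2, -3, 1, -2, -1, 2; Σd² = 24
ρ = 1 − 6Σd² / [n(n²−1)] = 1 − 6×24 / (8×63) = 1 − 144/504 ≈ 0.714

0.714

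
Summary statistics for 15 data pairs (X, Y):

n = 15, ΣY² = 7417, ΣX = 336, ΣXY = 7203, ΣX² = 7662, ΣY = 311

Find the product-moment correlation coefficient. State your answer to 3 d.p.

r = (nΣXY − ΣXΣY) / √[(nΣX² − (ΣX)²)(nΣY² − (ΣY)²)]
Numerator: 15×7203 − 336×311 = 3549
Denominator: √[(114930 − 112896)(111255 − 96721)] = √[2034 × 14534] = 5437.1092
r = 3549 / 5437.1092 ≈ 0.653

0.653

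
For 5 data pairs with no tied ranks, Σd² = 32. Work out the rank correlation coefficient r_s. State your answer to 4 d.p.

-0.6000

ρ = 1 − 6Σd² / [n(n²−1)] = 1 − 6×32 / (5×24)
  = 1 − 192/120 = 1 − 1.60000 ≈ -0.6000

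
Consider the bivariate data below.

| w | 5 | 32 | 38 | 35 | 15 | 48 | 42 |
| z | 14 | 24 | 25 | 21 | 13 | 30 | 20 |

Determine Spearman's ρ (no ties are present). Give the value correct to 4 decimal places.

0.7143

Rank w: 1, 3, 5, 4, 2, 7, 6
Rank z: 2, 5, 6, 4, 1, 7, 3
d = rank(w) − rank(z): -1, -2, -1, 0, 1, 0, 3; Σd² = 16
ρ = 1 − 6Σd² / [n(n²−1)] = 1 − 6×16 / (7×48) = 1 − 96/336 ≈ 0.7143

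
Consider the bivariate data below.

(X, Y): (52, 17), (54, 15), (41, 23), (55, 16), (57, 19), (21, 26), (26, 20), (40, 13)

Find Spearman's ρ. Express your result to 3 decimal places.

Rank X: 5, 6, 4, 7, 8, 1, 2, 3
Rank Y: 4, 2, 7, 3, 5, 8, 6, 1
d = rank(X) − rank(Y): 1, 4, -3, 4, 3, -7, -4, 2; Σd² = 120
ρ = 1 − 6Σd² / [n(n²−1)] = 1 − 6×120 / (8×63) = 1 − 720/504 ≈ -0.429

-0.429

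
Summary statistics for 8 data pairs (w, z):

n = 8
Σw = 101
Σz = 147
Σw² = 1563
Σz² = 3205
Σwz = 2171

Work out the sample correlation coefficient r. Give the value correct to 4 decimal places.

r = (nΣwz − ΣwΣz) / √[(nΣw² − (Σw)²)(nΣz² − (Σz)²)]
Numerator: 8×2171 − 101×147 = 2521
Denominator: √[(12504 − 10201)(25640 − 21609)] = √[2303 × 4031] = 3046.8661
r = 2521 / 3046.8661 ≈ 0.8274

0.8274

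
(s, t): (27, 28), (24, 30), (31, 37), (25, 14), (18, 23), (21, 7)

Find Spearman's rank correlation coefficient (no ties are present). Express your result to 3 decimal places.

0.600

Rank s: 5, 3, 6, 4, 1, 2
Rank t: 4, 5, 6, 2, 3, 1
d = rank(s) − rank(t): 1, -2, 0, 2, -2, 1; Σd² = 14
ρ = 1 − 6Σd² / [n(n²−1)] = 1 − 6×14 / (6×35) = 1 − 84/210 ≈ 0.600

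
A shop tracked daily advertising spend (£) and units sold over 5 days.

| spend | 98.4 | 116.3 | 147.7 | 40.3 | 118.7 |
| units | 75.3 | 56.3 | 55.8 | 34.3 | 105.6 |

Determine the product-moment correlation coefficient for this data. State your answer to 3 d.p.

0.466

n = 5, Σx = 521.4, Σy = 327.3, Σx² = 60737.32, Σy² = 24281.27, Σxy = 36115.88
nΣxy − ΣxΣy = 180579.4 − 170654.22 = 9925.18
nΣx² − (Σx)² = 303686.6 − 271857.96 = 31828.64; nΣy² − (Σy)² = 121406.35 − 107125.29 = 14281.06
r = 9925.18 / √(31828.64 × 14281.06) = 9925.18 / 21320.1013 ≈ 0.466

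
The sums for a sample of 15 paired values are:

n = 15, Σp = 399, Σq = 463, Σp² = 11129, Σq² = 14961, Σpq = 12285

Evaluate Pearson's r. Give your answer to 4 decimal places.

r = (nΣpq − ΣpΣq) / √[(nΣp² − (Σp)²)(nΣq² − (Σq)²)]
Numerator: 15×12285 − 399×463 = -462
Denominator: √[(166935 − 159201)(224415 − 214369)] = √[7734 × 10046] = 8814.5201
r = -462 / 8814.5201 ≈ -0.0524

-0.0524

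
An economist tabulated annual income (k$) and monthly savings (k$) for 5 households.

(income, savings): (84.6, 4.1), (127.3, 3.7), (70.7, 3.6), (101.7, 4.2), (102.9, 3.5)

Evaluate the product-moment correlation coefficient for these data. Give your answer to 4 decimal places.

n = 5, Σx = 487.2, Σy = 19.1, Σx² = 49292.24, Σy² = 73.35, Σxy = 1859.68
nΣxy − ΣxΣy = 9298.4 − 9305.52 = -7.12
nΣx² − (Σx)² = 246461.2 − 237363.84 = 9097.36; nΣy² − (Σy)² = 366.75 − 364.81 = 1.94
r = -7.12 / √(9097.36 × 1.94) = -7.12 / 132.8491 ≈ -0.0536

-0.0536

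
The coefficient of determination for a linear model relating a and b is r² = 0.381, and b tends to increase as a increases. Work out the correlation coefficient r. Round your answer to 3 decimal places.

0.617

|r| = √0.381 = 0.617
The association is positive, so r = 0.617.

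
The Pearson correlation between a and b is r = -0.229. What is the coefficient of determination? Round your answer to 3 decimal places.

r² = (-0.229)² = 0.052

0.052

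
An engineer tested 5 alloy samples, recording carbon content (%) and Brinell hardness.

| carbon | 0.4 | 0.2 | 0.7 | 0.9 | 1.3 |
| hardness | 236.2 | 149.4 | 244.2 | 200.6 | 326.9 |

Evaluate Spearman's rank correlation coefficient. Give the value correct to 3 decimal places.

0.700

Rank carbon: 2, 1, 3, 4, 5
Rank hardness: 3, 1, 4, 2, 5
d = rank(carbon) − rank(hardness): -1, 0, -1, 2, 0; Σd² = 6
ρ = 1 − 6Σd² / [n(n²−1)] = 1 − 6×6 / (5×24) = 1 − 36/120 ≈ 0.700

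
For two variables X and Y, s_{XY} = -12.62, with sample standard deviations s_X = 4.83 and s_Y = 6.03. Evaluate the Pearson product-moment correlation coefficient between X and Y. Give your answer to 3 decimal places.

-0.433

r = Cov(X,Y) / (s_X · s_Y) = -12.62 / (4.83 × 6.03)
  = -12.62 / 29.1249 ≈ -0.433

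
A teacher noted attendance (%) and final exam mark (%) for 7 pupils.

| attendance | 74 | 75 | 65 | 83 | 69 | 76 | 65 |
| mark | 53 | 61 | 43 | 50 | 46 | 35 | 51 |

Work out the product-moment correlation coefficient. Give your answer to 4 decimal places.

0.1174

n = 7, Σx = 507, Σy = 339, Σx² = 36977, Σy² = 16821, Σxy = 24591
nΣxy − ΣxΣy = 172137 − 171873 = 264
nΣx² − (Σx)² = 258839 − 257049 = 1790; nΣy² − (Σy)² = 117747 − 114921 = 2826
r = 264 / √(1790 × 2826) = 264 / 2249.1198 ≈ 0.1174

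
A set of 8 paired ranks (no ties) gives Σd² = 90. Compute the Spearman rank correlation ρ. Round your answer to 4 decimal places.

ρ = 1 − 6Σd² / [n(n²−1)] = 1 − 6×90 / (8×63)
  = 1 − 540/504 = 1 − 1.07143 ≈ -0.0714

-0.0714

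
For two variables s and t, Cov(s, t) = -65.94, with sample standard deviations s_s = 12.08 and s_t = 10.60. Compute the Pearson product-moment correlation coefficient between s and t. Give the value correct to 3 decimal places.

-0.515

r = Cov(s,t) / (s_s · s_t) = -65.94 / (12.08 × 10.60)
  = -65.94 / 128.0480 ≈ -0.515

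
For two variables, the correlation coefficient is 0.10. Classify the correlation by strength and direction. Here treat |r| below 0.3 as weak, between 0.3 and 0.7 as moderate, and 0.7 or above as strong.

r = 0.10 > 0 so the relationship is positive.
|r| = 0.10, which falls in the weak range.

weak positive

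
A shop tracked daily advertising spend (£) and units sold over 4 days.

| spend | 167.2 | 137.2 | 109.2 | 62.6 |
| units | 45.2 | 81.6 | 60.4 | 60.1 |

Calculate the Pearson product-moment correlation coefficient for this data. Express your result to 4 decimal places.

-0.1653

n = 4, Σx = 476.2, Σy = 247.3, Σx² = 62623.08, Σy² = 15961.77, Σxy = 29110.9
nΣxy − ΣxΣy = 116443.6 − 117764.26 = -1320.66
nΣx² − (Σx)² = 250492.32 − 226766.44 = 23725.88; nΣy² − (Σy)² = 63847.08 − 61157.29 = 2689.79
r = -1320.66 / √(23725.88 × 2689.79) = -1320.66 / 7988.5940 ≈ -0.1653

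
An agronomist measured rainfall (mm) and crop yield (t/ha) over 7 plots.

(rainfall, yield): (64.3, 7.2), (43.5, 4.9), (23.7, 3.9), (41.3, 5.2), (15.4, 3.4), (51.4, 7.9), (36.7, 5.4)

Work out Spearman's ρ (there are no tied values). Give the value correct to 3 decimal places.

Rank rainfall: 7, 5, 2, 4, 1, 6, 3
Rank yield: 6, 3, 2, 4, 1, 7, 5
d = rank(rainfall) − rank(yield): 1, 2, 0, 0, 0, -1, -2; Σd² = 10
ρ = 1 − 6Σd² / [n(n²−1)] = 1 − 6×10 / (7×48) = 1 − 60/336 ≈ 0.821

0.821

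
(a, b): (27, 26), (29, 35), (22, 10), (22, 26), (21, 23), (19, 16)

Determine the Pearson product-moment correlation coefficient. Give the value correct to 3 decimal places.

0.735

n = 6, Σa = 140, Σb = 136, Σa² = 3340, Σb² = 3462, Σab = 3296
nΣab − ΣaΣb = 19776 − 19040 = 736
nΣa² − (Σa)² = 20040 − 19600 = 440; nΣb² − (Σb)² = 20772 − 18496 = 2276
r = 736 / √(440 × 2276) = 736 / 1000.7197 ≈ 0.735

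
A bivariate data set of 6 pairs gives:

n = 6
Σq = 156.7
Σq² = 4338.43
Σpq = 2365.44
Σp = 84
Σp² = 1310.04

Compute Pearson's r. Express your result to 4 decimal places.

r = (nΣpq − ΣpΣq) / √[(nΣp² − (Σp)²)(nΣq² − (Σq)²)]
Numerator: 6×2365.44 − 84×156.7 = 1029.84
Denominator: √[(7860.24 − 7056)(26030.58 − 24554.89)] = √[804.24 × 1475.69] = 1089.4076
r = 1029.84 / 1089.4076 ≈ 0.9453

0.9453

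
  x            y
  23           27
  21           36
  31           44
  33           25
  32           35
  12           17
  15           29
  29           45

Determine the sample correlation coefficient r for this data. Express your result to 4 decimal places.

0.5721

n = 8, Σx = 196, Σy = 258, Σx² = 5254, Σy² = 8966, Σxy = 6630
nΣxy − ΣxΣy = 53040 − 50568 = 2472
nΣx² − (Σx)² = 42032 − 38416 = 3616; nΣy² − (Σy)² = 71728 − 66564 = 5164
r = 2472 / √(3616 × 5164) = 2472 / 4321.2295 ≈ 0.5721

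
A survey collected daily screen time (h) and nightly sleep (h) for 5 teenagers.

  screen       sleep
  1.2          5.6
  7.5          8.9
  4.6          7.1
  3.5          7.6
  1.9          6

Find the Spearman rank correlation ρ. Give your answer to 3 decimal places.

0.900

Rank screen: 1, 5, 4, 3, 2
Rank sleep: 1, 5, 3, 4, 2
d = rank(screen) − rank(sleep): 0, 0, 1, -1, 0; Σd² = 2
ρ = 1 − 6Σd² / [n(n²−1)] = 1 − 6×2 / (5×24) = 1 − 12/120 ≈ 0.900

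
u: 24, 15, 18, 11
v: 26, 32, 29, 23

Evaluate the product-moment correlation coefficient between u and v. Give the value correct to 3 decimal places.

n = 4, Σu = 68, Σv = 110, Σu² = 1246, Σv² = 3070, Σuv = 1879
nΣuv − ΣuΣv = 7516 − 7480 = 36
nΣu² − (Σu)² = 4984 − 4624 = 360; nΣv² − (Σv)² = 12280 − 12100 = 180
r = 36 / √(360 × 180) = 36 / 254.5584 ≈ 0.141

0.141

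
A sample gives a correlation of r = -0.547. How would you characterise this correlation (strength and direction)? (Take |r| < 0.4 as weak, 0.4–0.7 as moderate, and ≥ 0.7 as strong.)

r = -0.547 < 0 so the relationship is negative.
|r| = 0.547, which falls in the moderate range.

moderate negative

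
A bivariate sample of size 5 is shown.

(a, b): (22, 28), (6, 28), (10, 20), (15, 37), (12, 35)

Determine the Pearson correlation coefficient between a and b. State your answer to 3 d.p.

n = 5, Σa = 65, Σb = 148, Σa² = 989, Σb² = 4562, Σab = 1959
nΣab − ΣaΣb = 9795 − 9620 = 175
nΣa² − (Σa)² = 4945 − 4225 = 720; nΣb² − (Σb)² = 22810 − 21904 = 906
r = 175 / √(720 × 906) = 175 / 807.6633 ≈ 0.217

0.217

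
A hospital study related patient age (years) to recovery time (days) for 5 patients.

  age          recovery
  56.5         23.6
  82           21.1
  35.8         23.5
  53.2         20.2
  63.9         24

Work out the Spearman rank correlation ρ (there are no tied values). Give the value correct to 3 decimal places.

0.200

Rank age: 3, 5, 1, 2, 4
Rank recovery: 4, 2, 3, 1, 5
d = rank(age) − rank(recovery): -1, 3, -2, 1, -1; Σd² = 16
ρ = 1 − 6Σd² / [n(n²−1)] = 1 − 6×16 / (5×24) = 1 − 96/120 ≈ 0.200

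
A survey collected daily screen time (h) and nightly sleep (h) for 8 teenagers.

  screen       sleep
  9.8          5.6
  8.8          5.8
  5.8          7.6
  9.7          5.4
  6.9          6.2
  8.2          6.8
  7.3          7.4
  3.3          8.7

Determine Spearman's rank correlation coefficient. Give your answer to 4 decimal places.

Rank screen: 8, 6, 2, 7, 3, 5, 4, 1
Rank sleep: 2, 3, 7, 1, 4, 5, 6, 8
d = rank(screen) − rank(sleep): 6, 3, -5, 6, -1, 0, -2, -7; Σd² = 160
ρ = 1 − 6Σd² / [n(n²−1)] = 1 − 6×160 / (8×63) = 1 − 960/504 ≈ -0.9048

-0.9048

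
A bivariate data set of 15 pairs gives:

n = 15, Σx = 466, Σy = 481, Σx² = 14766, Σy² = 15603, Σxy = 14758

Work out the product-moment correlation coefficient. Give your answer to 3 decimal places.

r = (nΣxy − ΣxΣy) / √[(nΣx² − (Σx)²)(nΣy² − (Σy)²)]
Numerator: 15×14758 − 466×481 = -2776
Denominator: √[(221490 − 217156)(234045 − 231361)] = √[4334 × 2684] = 3410.6386
r = -2776 / 3410.6386 ≈ -0.814

-0.814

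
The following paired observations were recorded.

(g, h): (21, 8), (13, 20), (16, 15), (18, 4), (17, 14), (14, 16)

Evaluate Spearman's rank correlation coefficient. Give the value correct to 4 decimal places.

Rank g: 6, 1, 3, 5, 4, 2
Rank h: 2, 6, 4, 1, 3, 5
d = rank(g) − rank(h): 4, -5, -1, 4, 1, -3; Σd² = 68
ρ = 1 − 6Σd² / [n(n²−1)] = 1 − 6×68 / (6×35) = 1 − 408/210 ≈ -0.9429

-0.9429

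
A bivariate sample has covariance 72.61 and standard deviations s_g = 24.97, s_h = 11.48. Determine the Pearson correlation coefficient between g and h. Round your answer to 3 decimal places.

0.253

r = Cov(g,h) / (s_g · s_h) = 72.61 / (24.97 × 11.48)
  = 72.61 / 286.6556 ≈ 0.253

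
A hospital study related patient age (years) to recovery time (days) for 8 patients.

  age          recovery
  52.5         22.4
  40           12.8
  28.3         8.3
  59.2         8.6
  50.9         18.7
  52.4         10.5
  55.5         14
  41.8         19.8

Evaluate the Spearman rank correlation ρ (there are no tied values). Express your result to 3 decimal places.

0.143

Rank age: 6, 2, 1, 8, 4, 5, 7, 3
Rank recovery: 8, 4, 1, 2, 6, 3, 5, 7
d = rank(age) − rank(recovery): -2, -2, 0, 6, -2, 2, 2, -4; Σd² = 72
ρ = 1 − 6Σd² / [n(n²−1)] = 1 − 6×72 / (8×63) = 1 − 432/504 ≈ 0.143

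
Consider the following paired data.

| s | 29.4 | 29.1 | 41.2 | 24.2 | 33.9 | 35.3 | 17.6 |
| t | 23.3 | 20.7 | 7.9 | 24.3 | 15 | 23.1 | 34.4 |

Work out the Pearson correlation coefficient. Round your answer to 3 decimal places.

-0.906

n = 7, Σs = 210.7, Σt = 148.7, Σs² = 6699.31, Σt² = 3566.25, Σst = 4130.3
nΣst − ΣsΣt = 28912.1 − 31331.09 = -2418.99
nΣs² − (Σs)² = 46895.17 − 44394.49 = 2500.68; nΣt² − (Σt)² = 24963.75 − 22111.69 = 2852.06
r = -2418.99 / √(2500.68 × 2852.06) = -2418.99 / 2670.5972 ≈ -0.906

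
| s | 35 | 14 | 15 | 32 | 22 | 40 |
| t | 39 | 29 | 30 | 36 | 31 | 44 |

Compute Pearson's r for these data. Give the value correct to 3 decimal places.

0.967

n = 6, Σs = 158, Σt = 209, Σs² = 4754, Σt² = 7455, Σst = 5815
nΣst − ΣsΣt = 34890 − 33022 = 1868
nΣs² − (Σs)² = 28524 − 24964 = 3560; nΣt² − (Σt)² = 44730 − 43681 = 1049
r = 1868 / √(3560 × 1049) = 1868 / 1932.4699 ≈ 0.967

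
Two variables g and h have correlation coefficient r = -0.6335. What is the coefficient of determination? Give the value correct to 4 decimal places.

0.4013

r² = (-0.6335)² = 0.4013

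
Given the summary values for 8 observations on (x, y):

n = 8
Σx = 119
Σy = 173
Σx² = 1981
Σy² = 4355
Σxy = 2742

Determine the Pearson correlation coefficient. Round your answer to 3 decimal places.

0.469

r = (nΣxy − ΣxΣy) / √[(nΣx² − (Σx)²)(nΣy² − (Σy)²)]
Numerator: 8×2742 − 119×173 = 1349
Denominator: √[(15848 − 14161)(34840 − 29929)] = √[1687 × 4911] = 2878.3428
r = 1349 / 2878.3428 ≈ 0.469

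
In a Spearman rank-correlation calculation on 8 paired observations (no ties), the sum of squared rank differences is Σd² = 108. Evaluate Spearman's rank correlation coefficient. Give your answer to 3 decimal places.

ρ = 1 − 6Σd² / [n(n²−1)] = 1 − 6×108 / (8×63)
  = 1 − 648/504 = 1 − 1.2857 ≈ -0.286

-0.286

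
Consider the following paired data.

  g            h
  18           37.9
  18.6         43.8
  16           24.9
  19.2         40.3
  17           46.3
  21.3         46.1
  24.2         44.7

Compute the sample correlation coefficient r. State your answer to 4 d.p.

n = 7, Σg = 134.3, Σh = 284, Σg² = 2622.93, Σh² = 11865.94, Σgh = 5519.81
nΣgh − ΣgΣh = 38638.67 − 38141.2 = 497.47
nΣg² − (Σg)² = 18360.51 − 18036.49 = 324.02; nΣh² − (Σh)² = 83061.58 − 80656 = 2405.58
r = 497.47 / √(324.02 × 2405.58) = 497.47 / 882.8681 ≈ 0.5635

0.5635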